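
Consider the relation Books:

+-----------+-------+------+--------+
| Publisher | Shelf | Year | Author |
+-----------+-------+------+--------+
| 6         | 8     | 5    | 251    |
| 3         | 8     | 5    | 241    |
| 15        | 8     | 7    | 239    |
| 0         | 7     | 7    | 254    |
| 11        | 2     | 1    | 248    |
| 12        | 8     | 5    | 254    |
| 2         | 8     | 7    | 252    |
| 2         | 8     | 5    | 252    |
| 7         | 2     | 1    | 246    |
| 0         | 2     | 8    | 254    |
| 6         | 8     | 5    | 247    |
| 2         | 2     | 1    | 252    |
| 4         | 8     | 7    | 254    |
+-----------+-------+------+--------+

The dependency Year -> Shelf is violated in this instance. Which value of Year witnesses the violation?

Year=5: 5 rows → Shelf = 8, 8, 8, 8, 8 ✓
Year=7: 4 rows → Shelf takes values {8, 7} — violation
Year=1: 3 rows → Shelf = 2, 2, 2 ✓
Year=8: 1 row → Shelf = 2 ✓
The only Year value with inconsistent Shelf is Year=7.

7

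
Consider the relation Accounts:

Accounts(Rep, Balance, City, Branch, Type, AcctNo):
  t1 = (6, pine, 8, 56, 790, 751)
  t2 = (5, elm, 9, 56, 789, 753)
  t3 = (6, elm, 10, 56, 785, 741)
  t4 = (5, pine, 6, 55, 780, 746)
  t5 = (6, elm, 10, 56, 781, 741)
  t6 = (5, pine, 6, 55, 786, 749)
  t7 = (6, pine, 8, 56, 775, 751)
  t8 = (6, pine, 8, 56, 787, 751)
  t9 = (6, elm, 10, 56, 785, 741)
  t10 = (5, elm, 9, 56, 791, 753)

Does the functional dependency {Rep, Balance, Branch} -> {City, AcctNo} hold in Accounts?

No

(Rep=6, Balance=pine, Branch=56): rows 1, 7, 8 → {City,AcctNo} = (8, 751), (8, 751), (8, 751) ✓
(Rep=5, Balance=elm, Branch=56): rows 2, 10 → {City,AcctNo} = (9, 753), (9, 753) ✓
(Rep=6, Balance=elm, Branch=56): rows 3, 5, 9 → {City,AcctNo} = (10, 741), (10, 741), (10, 741) ✓
(Rep=5, Balance=pine, Branch=55): rows 4, 6 → {City,AcctNo} takes values {(6, 746), (6, 749)} — violation
Two rows agree on {Rep, Balance, Branch} but differ on {City, AcctNo}, so {Rep, Balance, Branch} -> {City, AcctNo} does not hold.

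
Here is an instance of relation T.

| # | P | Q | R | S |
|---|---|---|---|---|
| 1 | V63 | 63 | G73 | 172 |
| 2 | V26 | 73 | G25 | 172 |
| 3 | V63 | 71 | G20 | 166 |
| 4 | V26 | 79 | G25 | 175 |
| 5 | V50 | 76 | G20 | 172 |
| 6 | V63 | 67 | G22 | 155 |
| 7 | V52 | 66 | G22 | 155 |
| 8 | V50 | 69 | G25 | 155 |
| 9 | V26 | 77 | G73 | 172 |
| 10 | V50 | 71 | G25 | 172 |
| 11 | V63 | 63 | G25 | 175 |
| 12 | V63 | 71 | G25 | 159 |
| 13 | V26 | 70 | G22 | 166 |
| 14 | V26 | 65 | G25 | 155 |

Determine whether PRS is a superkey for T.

All 14 rows have distinct PRS values, so PRS → (all attributes) holds and PRS is a superkey.

Yes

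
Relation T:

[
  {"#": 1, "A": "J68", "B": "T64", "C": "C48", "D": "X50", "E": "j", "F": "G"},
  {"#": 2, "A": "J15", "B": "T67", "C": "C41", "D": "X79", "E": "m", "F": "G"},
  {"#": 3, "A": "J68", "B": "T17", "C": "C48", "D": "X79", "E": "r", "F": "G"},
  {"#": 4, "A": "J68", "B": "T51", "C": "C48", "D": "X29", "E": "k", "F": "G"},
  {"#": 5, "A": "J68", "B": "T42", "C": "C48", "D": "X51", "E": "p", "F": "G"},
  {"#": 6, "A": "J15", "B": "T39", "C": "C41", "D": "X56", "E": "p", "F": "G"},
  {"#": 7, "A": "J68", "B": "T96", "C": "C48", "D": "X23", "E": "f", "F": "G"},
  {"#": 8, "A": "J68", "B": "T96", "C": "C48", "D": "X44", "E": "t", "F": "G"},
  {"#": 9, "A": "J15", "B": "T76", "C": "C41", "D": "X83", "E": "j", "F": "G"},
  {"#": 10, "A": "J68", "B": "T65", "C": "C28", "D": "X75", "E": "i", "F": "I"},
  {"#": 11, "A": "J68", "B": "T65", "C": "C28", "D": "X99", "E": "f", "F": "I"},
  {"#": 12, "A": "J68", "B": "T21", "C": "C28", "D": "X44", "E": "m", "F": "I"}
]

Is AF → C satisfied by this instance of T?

Yes

(A=J68, F=G): rows 1, 3, 4, 5, 7, 8 → C = C48, C48, C48, C48, C48, C48 ✓
(A=J15, F=G): rows 2, 6, 9 → C = C41, C41, C41 ✓
(A=J68, F=I): rows 10, 11, 12 → C = C28, C28, C28 ✓
Every AF value is associated with a single C value, so AF → C holds.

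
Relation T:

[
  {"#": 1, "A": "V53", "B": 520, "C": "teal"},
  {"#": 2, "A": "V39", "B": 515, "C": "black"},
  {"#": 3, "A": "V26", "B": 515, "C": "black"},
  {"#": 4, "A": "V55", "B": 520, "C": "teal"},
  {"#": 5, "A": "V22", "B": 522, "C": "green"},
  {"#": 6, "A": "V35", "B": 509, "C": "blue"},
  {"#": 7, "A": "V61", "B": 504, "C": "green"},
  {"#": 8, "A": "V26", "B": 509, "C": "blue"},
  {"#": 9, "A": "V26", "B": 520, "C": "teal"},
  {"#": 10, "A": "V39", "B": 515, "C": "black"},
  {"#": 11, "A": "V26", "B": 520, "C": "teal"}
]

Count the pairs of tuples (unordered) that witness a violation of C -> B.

C=teal: all 4 rows agree on B — 0 pairs.
C=black: all 3 rows agree on B — 0 pairs.
C=green: violating pairs (5,7) — 1 pair.
C=blue: all 2 rows agree on B — 0 pairs.

1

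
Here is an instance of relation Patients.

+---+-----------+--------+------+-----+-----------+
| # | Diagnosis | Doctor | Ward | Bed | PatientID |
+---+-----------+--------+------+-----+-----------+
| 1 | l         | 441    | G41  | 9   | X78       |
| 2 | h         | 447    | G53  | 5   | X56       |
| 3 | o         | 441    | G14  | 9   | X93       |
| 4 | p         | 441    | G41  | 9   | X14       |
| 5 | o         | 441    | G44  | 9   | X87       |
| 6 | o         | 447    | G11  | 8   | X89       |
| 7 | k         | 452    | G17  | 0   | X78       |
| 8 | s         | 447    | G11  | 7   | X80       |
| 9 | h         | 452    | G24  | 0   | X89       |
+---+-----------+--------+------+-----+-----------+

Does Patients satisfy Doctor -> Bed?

Doctor=441: rows 1, 3, 4, 5 → Bed = 9, 9, 9, 9 ✓
Doctor=447: rows 2, 6, 8 → Bed takes values {5, 8, 7} — violation
Doctor=452: rows 7, 9 → Bed = 0, 0 ✓
Two rows agree on Doctor but differ on Bed, so Doctor -> Bed does not hold.

No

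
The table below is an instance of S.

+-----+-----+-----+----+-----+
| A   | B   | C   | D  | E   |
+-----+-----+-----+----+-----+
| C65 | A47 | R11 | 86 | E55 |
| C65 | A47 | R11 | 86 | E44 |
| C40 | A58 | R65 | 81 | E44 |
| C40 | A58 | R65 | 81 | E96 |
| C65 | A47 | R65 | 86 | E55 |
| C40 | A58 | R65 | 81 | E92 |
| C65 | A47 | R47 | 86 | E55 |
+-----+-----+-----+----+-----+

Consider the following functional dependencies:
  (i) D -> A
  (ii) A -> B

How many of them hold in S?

(i) D -> A: every LHS value maps to a single RHS value — holds.
(ii) A -> B: every LHS value maps to a single RHS value — holds.
2 of the 2 dependencies hold.

2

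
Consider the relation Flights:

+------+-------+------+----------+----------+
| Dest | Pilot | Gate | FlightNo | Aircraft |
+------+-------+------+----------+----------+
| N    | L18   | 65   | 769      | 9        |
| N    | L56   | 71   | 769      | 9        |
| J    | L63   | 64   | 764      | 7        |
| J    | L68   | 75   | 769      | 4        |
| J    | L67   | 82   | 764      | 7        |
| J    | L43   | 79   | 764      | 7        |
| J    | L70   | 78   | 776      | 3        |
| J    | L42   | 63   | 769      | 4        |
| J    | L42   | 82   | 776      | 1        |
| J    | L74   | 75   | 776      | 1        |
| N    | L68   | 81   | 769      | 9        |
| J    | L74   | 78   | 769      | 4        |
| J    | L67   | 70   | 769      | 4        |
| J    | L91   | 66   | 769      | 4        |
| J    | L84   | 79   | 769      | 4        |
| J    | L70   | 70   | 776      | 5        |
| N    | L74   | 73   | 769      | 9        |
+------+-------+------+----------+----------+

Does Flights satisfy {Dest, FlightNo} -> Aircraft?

(Dest=N, FlightNo=769): 4 rows → Aircraft = 9, 9, 9, 9 ✓
(Dest=J, FlightNo=764): 3 rows → Aircraft = 7, 7, 7 ✓
(Dest=J, FlightNo=769): 6 rows → Aircraft = 4, 4, 4, 4, 4, 4 ✓
(Dest=J, FlightNo=776): 4 rows → Aircraft takes values {3, 1, 5} — violation
Two rows agree on {Dest, FlightNo} but differ on Aircraft, so {Dest, FlightNo} -> Aircraft does not hold.

No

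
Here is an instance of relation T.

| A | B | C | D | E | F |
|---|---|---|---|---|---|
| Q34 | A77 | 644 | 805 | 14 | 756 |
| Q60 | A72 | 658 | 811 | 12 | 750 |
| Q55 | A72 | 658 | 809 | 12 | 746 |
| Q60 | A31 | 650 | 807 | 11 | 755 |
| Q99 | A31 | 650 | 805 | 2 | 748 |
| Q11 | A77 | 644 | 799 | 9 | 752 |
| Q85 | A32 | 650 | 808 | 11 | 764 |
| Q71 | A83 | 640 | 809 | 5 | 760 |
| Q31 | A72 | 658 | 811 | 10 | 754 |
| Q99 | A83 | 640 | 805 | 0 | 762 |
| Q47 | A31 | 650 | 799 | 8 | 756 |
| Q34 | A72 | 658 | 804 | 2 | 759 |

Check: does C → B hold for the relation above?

C=644: 2 rows → B = A77, A77 ✓
C=658: 4 rows → B = A72, A72, A72, A72 ✓
C=650: 4 rows → B takes values {A31, A32} — violation
C=640: 2 rows → B = A83, A83 ✓
Two rows agree on C but differ on B, so C → B does not hold.

No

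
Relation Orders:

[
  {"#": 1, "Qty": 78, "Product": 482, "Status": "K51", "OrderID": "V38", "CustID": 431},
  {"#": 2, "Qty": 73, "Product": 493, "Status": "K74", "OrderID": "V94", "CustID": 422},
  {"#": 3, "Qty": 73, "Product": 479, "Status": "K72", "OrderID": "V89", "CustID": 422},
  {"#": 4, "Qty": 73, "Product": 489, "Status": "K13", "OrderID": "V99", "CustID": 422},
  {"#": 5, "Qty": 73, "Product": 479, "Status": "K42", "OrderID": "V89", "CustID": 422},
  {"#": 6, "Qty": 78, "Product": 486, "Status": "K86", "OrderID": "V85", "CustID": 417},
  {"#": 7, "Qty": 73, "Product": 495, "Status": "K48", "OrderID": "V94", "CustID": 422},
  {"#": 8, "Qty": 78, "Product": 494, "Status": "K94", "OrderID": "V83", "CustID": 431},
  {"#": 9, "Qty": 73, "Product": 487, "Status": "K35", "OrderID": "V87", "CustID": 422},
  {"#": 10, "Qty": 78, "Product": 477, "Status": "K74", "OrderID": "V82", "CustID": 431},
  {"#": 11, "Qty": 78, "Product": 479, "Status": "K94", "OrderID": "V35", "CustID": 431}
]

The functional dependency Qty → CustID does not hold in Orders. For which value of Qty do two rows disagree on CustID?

Qty=78: rows 1, 6, 8, 10, 11 → CustID takes values {431, 417} — violation
Qty=73: rows 2, 3, 4, 5, 7, 9 → CustID = 422, 422, 422, 422, 422, 422 ✓
The only Qty value with inconsistent CustID is Qty=78.

78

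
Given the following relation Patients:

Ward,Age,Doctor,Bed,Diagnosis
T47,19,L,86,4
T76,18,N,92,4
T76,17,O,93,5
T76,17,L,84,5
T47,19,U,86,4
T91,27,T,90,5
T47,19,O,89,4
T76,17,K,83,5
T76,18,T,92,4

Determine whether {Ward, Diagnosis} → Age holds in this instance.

(Ward=T47, Diagnosis=4): 3 rows → Age = 19, 19, 19 ✓
(Ward=T76, Diagnosis=4): 2 rows → Age = 18, 18 ✓
(Ward=T76, Diagnosis=5): 3 rows → Age = 17, 17, 17 ✓
(Ward=T91, Diagnosis=5): 1 row → Age = 27 ✓
Every {Ward, Diagnosis} value is associated with a single Age value, so {Ward, Diagnosis} → Age holds.

Yes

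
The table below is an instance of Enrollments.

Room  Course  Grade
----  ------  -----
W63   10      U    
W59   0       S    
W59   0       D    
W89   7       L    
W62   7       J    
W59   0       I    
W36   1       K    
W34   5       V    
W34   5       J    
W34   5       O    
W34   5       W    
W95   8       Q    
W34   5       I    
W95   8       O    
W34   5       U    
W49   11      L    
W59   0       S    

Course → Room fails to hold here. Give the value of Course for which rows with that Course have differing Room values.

7

Course=10: 1 row → Room = W63 ✓
Course=0: 4 rows → Room = W59, W59, W59, W59 ✓
Course=7: 2 rows → Room takes values {W89, W62} — violation
Course=1: 1 row → Room = W36 ✓
Course=5: 6 rows → Room = W34, W34, W34, W34, W34, W34 ✓
Course=8: 2 rows → Room = W95, W95 ✓
Course=11: 1 row → Room = W49 ✓
The only Course value with inconsistent Room is Course=7.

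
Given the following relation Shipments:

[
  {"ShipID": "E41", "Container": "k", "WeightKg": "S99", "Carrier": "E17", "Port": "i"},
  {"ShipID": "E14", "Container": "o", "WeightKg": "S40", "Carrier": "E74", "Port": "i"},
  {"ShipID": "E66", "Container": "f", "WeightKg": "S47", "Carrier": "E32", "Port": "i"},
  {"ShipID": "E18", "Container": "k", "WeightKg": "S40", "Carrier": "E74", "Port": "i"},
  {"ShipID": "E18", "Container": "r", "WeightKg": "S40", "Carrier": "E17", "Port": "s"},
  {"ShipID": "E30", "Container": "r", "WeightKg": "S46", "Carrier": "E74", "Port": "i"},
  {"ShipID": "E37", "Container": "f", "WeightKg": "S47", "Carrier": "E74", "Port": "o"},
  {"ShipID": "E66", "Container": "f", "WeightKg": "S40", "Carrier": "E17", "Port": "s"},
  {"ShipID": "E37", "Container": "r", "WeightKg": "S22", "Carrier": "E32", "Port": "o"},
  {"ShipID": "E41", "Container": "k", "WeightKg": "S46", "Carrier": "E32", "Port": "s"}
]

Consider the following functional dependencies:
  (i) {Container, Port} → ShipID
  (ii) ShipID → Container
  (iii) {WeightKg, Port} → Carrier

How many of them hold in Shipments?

1

(i) {Container, Port} → ShipID: (Container=k, Port=i): 2 rows → ShipID takes values {E41, E18} — violation — fails.
(ii) ShipID → Container: ShipID=E18: 2 rows → Container takes values {k, r} — violation; ShipID=E37: 2 rows → Container takes values {f, r} — violation — fails.
(iii) {WeightKg, Port} → Carrier: every LHS value maps to a single RHS value — holds.
1 of the 3 dependencies holds.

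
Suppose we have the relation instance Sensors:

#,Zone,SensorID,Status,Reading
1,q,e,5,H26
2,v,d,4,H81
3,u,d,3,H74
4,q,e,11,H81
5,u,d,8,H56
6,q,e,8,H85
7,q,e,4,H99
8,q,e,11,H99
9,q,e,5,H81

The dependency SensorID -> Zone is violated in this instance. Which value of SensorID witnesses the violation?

SensorID=e: rows 1, 4, 6, 7, 8, 9 → Zone = q, q, q, q, q, q ✓
SensorID=d: rows 2, 3, 5 → Zone takes values {v, u} — violation
The only SensorID value with inconsistent Zone is SensorID=d.

d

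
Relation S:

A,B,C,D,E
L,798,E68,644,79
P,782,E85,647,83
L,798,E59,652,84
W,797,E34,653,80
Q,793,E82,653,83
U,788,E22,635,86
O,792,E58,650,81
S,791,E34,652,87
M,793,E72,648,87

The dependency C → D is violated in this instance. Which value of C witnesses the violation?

E34

C=E68: 1 row → D = 644 ✓
C=E85: 1 row → D = 647 ✓
C=E59: 1 row → D = 652 ✓
C=E34: 2 rows → D takes values {653, 652} — violation
C=E82: 1 row → D = 653 ✓
C=E22: 1 row → D = 635 ✓
C=E58: 1 row → D = 650 ✓
C=E72: 1 row → D = 648 ✓
The only C value with inconsistent D is C=E34.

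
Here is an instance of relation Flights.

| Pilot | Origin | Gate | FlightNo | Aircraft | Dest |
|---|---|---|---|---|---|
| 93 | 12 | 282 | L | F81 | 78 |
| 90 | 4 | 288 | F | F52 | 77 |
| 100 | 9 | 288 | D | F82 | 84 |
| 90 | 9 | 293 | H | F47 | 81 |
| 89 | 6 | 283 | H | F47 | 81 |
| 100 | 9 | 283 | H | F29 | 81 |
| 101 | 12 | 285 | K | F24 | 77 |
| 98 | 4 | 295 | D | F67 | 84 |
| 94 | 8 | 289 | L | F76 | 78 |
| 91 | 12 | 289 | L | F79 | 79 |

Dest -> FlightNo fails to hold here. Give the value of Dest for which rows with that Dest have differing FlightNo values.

77

Dest=78: 2 rows → FlightNo = L, L ✓
Dest=77: 2 rows → FlightNo takes values {F, K} — violation
Dest=84: 2 rows → FlightNo = D, D ✓
Dest=81: 3 rows → FlightNo = H, H, H ✓
Dest=79: 1 row → FlightNo = L ✓
The only Dest value with inconsistent FlightNo is Dest=77.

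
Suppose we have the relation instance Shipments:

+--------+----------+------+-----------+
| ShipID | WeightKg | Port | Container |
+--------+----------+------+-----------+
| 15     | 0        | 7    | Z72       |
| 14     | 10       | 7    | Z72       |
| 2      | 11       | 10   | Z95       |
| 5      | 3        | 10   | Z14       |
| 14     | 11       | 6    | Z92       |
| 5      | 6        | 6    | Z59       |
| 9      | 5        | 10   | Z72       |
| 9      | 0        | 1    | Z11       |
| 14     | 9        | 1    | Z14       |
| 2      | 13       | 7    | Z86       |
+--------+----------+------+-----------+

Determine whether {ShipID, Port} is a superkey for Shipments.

All 10 rows have distinct {ShipID, Port} values, so {ShipID, Port} → (all attributes) holds and {ShipID, Port} is a superkey.

Yes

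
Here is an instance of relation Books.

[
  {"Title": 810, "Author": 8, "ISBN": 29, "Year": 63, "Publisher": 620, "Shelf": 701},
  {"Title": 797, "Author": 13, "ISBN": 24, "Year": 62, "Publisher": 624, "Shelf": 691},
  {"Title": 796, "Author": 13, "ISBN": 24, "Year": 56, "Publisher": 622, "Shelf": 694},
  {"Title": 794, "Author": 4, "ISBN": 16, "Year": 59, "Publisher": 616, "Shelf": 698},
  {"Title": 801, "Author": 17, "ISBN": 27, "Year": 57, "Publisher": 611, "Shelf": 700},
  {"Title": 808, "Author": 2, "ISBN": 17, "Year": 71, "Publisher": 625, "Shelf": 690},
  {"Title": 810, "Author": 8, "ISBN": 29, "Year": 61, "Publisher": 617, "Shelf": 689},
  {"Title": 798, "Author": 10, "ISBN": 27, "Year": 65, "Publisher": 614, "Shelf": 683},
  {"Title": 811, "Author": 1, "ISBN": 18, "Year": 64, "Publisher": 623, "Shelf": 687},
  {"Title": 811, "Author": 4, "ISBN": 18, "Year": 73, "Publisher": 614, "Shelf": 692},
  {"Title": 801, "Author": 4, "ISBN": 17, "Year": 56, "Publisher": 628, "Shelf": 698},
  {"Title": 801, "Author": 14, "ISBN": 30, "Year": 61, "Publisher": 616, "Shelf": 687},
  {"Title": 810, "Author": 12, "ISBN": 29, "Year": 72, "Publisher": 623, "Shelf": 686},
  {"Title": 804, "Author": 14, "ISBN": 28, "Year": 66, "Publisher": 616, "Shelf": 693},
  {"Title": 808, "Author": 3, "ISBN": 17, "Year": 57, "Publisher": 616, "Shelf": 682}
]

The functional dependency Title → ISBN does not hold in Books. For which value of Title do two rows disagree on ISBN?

801

Title=810: 3 rows → ISBN = 29, 29, 29 ✓
Title=797: 1 row → ISBN = 24 ✓
Title=796: 1 row → ISBN = 24 ✓
Title=794: 1 row → ISBN = 16 ✓
Title=801: 3 rows → ISBN takes values {27, 17, 30} — violation
Title=808: 2 rows → ISBN = 17, 17 ✓
Title=798: 1 row → ISBN = 27 ✓
Title=811: 2 rows → ISBN = 18, 18 ✓
Title=804: 1 row → ISBN = 28 ✓
The only Title value with inconsistent ISBN is Title=801.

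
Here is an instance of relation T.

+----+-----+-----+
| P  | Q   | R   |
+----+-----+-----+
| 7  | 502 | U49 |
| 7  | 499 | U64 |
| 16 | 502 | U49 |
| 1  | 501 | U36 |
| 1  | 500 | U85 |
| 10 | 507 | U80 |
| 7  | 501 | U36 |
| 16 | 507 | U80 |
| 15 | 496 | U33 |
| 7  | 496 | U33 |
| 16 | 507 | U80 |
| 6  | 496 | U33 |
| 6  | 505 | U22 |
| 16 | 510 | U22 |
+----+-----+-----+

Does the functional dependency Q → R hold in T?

Q=502: 2 rows → R = U49, U49 ✓
Q=499: 1 row → R = U64 ✓
Q=501: 2 rows → R = U36, U36 ✓
Q=500: 1 row → R = U85 ✓
Q=507: 3 rows → R = U80, U80, U80 ✓
Q=496: 3 rows → R = U33, U33, U33 ✓
Q=505: 1 row → R = U22 ✓
Q=510: 1 row → R = U22 ✓
Every Q value is associated with a single R value, so Q → R holds.

Yes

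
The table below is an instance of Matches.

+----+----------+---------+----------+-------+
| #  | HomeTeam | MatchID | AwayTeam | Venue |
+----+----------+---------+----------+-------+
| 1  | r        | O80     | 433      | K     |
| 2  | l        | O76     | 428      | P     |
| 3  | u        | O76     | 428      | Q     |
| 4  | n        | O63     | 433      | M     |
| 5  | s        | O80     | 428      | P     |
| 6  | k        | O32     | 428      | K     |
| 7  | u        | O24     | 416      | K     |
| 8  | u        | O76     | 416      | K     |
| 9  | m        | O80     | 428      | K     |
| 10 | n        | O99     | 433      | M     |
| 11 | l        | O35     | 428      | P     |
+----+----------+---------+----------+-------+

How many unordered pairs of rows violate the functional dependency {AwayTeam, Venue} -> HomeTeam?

(AwayTeam=428, Venue=P): violating pairs (2,5), (5,11) — 2 pairs.
(AwayTeam=433, Venue=M): all 2 rows agree on HomeTeam — 0 pairs.
(AwayTeam=428, Venue=K): violating pairs (6,9) — 1 pair.
(AwayTeam=416, Venue=K): all 2 rows agree on HomeTeam — 0 pairs.

3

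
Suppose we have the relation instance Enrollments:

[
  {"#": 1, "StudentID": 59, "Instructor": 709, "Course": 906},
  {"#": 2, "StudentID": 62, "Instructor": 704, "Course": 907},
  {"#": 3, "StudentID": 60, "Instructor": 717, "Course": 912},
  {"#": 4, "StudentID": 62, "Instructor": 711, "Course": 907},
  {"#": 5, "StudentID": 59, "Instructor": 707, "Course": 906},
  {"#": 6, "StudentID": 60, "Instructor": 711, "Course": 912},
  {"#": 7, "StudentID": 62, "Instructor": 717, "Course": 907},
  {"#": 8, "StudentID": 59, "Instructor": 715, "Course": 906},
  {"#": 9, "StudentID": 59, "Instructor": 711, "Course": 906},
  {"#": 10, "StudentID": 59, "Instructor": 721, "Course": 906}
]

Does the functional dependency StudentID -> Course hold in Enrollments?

StudentID=59: rows 1, 5, 8, 9, 10 → Course = 906, 906, 906, 906, 906 ✓
StudentID=62: rows 2, 4, 7 → Course = 907, 907, 907 ✓
StudentID=60: rows 3, 6 → Course = 912, 912 ✓
Every StudentID value is associated with a single Course value, so StudentID -> Course holds.

Yes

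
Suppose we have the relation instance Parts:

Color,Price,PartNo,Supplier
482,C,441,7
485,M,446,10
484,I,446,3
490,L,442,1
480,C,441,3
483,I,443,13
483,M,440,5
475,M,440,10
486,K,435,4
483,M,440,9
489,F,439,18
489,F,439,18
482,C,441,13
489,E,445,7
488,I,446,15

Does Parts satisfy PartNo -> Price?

PartNo=441: 3 rows → Price = C, C, C ✓
PartNo=446: 3 rows → Price takes values {M, I} — violation
PartNo=442: 1 row → Price = L ✓
PartNo=443: 1 row → Price = I ✓
PartNo=440: 3 rows → Price = M, M, M ✓
PartNo=435: 1 row → Price = K ✓
PartNo=439: 2 rows → Price = F, F ✓
PartNo=445: 1 row → Price = E ✓
Two rows agree on PartNo but differ on Price, so PartNo -> Price does not hold.

No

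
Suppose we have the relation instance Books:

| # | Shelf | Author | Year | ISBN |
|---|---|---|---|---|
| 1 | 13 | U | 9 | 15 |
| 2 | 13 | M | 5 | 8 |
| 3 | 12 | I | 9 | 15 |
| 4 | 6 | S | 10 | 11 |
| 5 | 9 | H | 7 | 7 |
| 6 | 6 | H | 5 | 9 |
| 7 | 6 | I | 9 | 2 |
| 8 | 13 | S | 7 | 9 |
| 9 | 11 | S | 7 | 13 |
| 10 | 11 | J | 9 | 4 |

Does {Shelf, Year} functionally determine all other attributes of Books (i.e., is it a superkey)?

Yes

All 10 rows have distinct {Shelf, Year} values, so {Shelf, Year} → (all attributes) holds and {Shelf, Year} is a superkey.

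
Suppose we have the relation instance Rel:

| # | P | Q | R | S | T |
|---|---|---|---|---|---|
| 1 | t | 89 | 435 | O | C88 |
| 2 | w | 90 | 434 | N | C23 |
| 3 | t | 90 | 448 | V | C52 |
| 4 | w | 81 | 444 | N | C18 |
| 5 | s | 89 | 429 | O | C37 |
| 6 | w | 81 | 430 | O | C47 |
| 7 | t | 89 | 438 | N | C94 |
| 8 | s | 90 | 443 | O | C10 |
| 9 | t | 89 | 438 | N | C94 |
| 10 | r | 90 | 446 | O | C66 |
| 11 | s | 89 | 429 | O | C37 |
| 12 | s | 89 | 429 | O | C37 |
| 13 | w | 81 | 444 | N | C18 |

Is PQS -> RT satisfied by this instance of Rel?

Yes

(P=t, Q=89, S=O): row 1 → {R,T} = (435, C88) ✓
(P=w, Q=90, S=N): row 2 → {R,T} = (434, C23) ✓
(P=t, Q=90, S=V): row 3 → {R,T} = (448, C52) ✓
(P=w, Q=81, S=N): rows 4, 13 → {R,T} = (444, C18), (444, C18) ✓
(P=s, Q=89, S=O): rows 5, 11, 12 → {R,T} = (429, C37), (429, C37), (429, C37) ✓
(P=w, Q=81, S=O): row 6 → {R,T} = (430, C47) ✓
(P=t, Q=89, S=N): rows 7, 9 → {R,T} = (438, C94), (438, C94) ✓
(P=s, Q=90, S=O): row 8 → {R,T} = (443, C10) ✓
(P=r, Q=90, S=O): row 10 → {R,T} = (446, C66) ✓
Every PQS value is associated with a single RT value, so PQS -> RT holds.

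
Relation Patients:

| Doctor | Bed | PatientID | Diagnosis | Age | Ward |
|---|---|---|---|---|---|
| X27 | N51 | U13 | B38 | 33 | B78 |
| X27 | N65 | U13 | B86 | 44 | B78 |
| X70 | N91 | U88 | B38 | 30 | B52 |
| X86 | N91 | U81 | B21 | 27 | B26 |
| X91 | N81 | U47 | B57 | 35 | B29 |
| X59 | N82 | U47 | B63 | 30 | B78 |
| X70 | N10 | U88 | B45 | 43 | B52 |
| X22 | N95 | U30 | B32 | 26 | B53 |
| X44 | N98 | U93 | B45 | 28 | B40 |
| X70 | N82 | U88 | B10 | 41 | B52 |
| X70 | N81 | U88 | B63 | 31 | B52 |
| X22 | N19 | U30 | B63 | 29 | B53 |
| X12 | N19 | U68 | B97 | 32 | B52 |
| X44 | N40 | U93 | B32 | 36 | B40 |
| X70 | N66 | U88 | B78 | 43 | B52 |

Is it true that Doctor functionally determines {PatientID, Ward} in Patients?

Doctor=X27: 2 rows → {PatientID,Ward} = (U13, B78), (U13, B78) ✓
Doctor=X70: 5 rows → {PatientID,Ward} = (U88, B52), (U88, B52), (U88, B52), (U88, B52), (U88, B52) ✓
Doctor=X86: 1 row → {PatientID,Ward} = (U81, B26) ✓
Doctor=X91: 1 row → {PatientID,Ward} = (U47, B29) ✓
Doctor=X59: 1 row → {PatientID,Ward} = (U47, B78) ✓
Doctor=X22: 2 rows → {PatientID,Ward} = (U30, B53), (U30, B53) ✓
Doctor=X44: 2 rows → {PatientID,Ward} = (U93, B40), (U93, B40) ✓
Doctor=X12: 1 row → {PatientID,Ward} = (U68, B52) ✓
Every Doctor value is associated with a single {PatientID, Ward} value, so Doctor → {PatientID, Ward} holds.

Yes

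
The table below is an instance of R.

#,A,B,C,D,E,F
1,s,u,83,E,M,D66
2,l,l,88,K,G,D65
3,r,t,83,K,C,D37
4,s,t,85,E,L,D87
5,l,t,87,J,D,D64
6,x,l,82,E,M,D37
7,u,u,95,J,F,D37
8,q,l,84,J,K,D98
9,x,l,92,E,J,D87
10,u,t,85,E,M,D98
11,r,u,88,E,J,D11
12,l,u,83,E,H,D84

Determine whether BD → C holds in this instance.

No

(B=u, D=E): rows 1, 11, 12 → C takes values {83, 88} — violation
(B=l, D=K): row 2 → C = 88 ✓
(B=t, D=K): row 3 → C = 83 ✓
(B=t, D=E): rows 4, 10 → C = 85, 85 ✓
(B=t, D=J): row 5 → C = 87 ✓
(B=l, D=E): rows 6, 9 → C takes values {82, 92} — violation
(B=u, D=J): row 7 → C = 95 ✓
(B=l, D=J): row 8 → C = 84 ✓
Two rows agree on BD but differ on C, so BD → C does not hold.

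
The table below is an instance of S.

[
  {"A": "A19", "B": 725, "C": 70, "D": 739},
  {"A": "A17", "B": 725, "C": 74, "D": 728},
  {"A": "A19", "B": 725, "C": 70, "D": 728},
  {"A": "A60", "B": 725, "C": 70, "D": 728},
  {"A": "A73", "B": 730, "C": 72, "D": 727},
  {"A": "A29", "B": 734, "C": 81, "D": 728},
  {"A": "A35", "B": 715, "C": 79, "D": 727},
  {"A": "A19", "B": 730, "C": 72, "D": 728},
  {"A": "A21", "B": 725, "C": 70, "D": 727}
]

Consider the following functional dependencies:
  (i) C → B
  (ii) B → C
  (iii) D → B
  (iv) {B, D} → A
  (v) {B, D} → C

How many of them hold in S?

1

(i) C → B: every LHS value maps to a single RHS value — holds.
(ii) B → C: B=725: 5 rows → C takes values {70, 74} — violation — fails.
(iii) D → B: D=728: 5 rows → B takes values {725, 734, 730} — violation; D=727: 3 rows → B takes values {730, 715, 725} — violation — fails.
(iv) {B, D} → A: (B=725, D=728): 3 rows → A takes values {A17, A19, A60} — violation — fails.
(v) {B, D} → C: (B=725, D=728): 3 rows → C takes values {74, 70} — violation — fails.
1 of the 5 dependencies holds.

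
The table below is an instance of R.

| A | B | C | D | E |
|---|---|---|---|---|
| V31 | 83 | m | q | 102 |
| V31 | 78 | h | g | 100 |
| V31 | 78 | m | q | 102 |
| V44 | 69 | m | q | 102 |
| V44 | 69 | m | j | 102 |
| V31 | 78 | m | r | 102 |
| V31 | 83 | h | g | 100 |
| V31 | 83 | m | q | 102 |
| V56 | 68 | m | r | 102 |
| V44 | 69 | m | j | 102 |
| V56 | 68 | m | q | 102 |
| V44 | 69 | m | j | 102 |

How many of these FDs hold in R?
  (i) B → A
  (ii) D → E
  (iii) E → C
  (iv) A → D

(i) B → A: every LHS value maps to a single RHS value — holds.
(ii) D → E: every LHS value maps to a single RHS value — holds.
(iii) E → C: every LHS value maps to a single RHS value — holds.
(iv) A → D: A=V31: 6 rows → D takes values {q, g, r} — violation; A=V44: 4 rows → D takes values {q, j} — violation; A=V56: 2 rows → D takes values {r, q} — violation — fails.
3 of the 4 dependencies hold.

3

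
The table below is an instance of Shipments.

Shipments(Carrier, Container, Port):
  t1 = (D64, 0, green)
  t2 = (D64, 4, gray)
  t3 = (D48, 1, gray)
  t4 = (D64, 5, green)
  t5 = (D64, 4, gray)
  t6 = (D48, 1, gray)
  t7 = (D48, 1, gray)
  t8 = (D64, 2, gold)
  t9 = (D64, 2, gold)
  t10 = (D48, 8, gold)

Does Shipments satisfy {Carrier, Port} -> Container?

No

(Carrier=D64, Port=green): rows 1, 4 → Container takes values {0, 5} — violation
(Carrier=D64, Port=gray): rows 2, 5 → Container = 4, 4 ✓
(Carrier=D48, Port=gray): rows 3, 6, 7 → Container = 1, 1, 1 ✓
(Carrier=D64, Port=gold): rows 8, 9 → Container = 2, 2 ✓
(Carrier=D48, Port=gold): row 10 → Container = 8 ✓
Two rows agree on {Carrier, Port} but differ on Container, so {Carrier, Port} -> Container does not hold.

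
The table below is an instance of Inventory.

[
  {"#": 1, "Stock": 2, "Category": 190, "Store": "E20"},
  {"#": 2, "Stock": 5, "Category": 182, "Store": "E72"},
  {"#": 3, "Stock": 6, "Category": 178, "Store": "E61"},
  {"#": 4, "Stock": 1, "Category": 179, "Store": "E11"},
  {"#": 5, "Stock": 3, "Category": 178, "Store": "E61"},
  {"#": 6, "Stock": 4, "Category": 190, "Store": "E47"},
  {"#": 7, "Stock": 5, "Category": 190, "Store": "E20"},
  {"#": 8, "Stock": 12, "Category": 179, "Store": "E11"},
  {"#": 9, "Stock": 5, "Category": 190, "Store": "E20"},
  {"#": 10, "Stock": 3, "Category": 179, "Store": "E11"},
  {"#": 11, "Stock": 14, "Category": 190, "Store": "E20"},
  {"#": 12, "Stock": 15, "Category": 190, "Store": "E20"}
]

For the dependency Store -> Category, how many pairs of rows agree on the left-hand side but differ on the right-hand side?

Store=E20: all 5 rows agree on Category — 0 pairs.
Store=E61: all 2 rows agree on Category — 0 pairs.
Store=E11: all 3 rows agree on Category — 0 pairs.

0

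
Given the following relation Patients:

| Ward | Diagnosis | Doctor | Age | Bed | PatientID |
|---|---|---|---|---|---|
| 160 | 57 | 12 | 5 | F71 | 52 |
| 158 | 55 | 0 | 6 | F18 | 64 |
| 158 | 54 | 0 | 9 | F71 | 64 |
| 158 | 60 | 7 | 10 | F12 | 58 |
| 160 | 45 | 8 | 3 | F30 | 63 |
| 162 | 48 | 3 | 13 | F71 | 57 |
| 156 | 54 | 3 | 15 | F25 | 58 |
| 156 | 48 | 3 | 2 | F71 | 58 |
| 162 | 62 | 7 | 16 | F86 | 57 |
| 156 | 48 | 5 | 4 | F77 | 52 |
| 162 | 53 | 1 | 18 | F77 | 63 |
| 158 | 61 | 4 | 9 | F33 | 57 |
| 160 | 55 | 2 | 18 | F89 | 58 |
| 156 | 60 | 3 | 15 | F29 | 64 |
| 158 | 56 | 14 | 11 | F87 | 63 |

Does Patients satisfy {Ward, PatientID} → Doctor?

(Ward=160, PatientID=52): 1 row → Doctor = 12 ✓
(Ward=158, PatientID=64): 2 rows → Doctor = 0, 0 ✓
(Ward=158, PatientID=58): 1 row → Doctor = 7 ✓
(Ward=160, PatientID=63): 1 row → Doctor = 8 ✓
(Ward=162, PatientID=57): 2 rows → Doctor takes values {3, 7} — violation
(Ward=156, PatientID=58): 2 rows → Doctor = 3, 3 ✓
(Ward=156, PatientID=52): 1 row → Doctor = 5 ✓
(Ward=162, PatientID=63): 1 row → Doctor = 1 ✓
(Ward=158, PatientID=57): 1 row → Doctor = 4 ✓
(Ward=160, PatientID=58): 1 row → Doctor = 2 ✓
(Ward=156, PatientID=64): 1 row → Doctor = 3 ✓
(Ward=158, PatientID=63): 1 row → Doctor = 14 ✓
Two rows agree on {Ward, PatientID} but differ on Doctor, so {Ward, PatientID} → Doctor does not hold.

No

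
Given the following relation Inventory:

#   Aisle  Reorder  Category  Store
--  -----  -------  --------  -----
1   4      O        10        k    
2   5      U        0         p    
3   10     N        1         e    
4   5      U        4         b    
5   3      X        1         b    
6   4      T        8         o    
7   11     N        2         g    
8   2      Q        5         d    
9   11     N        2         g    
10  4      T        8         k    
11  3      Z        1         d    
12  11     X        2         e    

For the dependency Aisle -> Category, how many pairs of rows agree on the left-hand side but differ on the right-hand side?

3

Aisle=4: violating pairs (1,6), (1,10) — 2 pairs.
Aisle=5: violating pairs (2,4) — 1 pair.
Aisle=3: all 2 rows agree on Category — 0 pairs.
Aisle=11: all 3 rows agree on Category — 0 pairs.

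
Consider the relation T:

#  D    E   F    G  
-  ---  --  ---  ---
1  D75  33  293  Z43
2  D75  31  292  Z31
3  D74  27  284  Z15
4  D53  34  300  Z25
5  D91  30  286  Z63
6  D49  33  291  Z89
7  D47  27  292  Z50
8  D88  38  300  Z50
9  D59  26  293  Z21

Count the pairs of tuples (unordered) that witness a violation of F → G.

F=293: violating pairs (1,9) — 1 pair.
F=292: violating pairs (2,7) — 1 pair.
F=300: violating pairs (4,8) — 1 pair.

3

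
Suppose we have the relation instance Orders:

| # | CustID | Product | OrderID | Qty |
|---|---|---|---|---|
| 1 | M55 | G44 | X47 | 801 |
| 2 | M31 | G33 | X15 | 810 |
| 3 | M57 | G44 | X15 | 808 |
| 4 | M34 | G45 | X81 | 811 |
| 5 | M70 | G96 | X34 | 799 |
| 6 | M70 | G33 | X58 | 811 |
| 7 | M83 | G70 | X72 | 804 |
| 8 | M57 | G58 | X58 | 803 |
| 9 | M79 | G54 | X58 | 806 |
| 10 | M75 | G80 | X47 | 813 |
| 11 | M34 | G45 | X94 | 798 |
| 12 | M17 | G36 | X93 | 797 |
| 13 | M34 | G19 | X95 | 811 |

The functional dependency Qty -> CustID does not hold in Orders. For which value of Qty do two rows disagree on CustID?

811

Qty=801: row 1 → CustID = M55 ✓
Qty=810: row 2 → CustID = M31 ✓
Qty=808: row 3 → CustID = M57 ✓
Qty=811: rows 4, 6, 13 → CustID takes values {M34, M70} — violation
Qty=799: row 5 → CustID = M70 ✓
Qty=804: row 7 → CustID = M83 ✓
Qty=803: row 8 → CustID = M57 ✓
Qty=806: row 9 → CustID = M79 ✓
Qty=813: row 10 → CustID = M75 ✓
Qty=798: row 11 → CustID = M34 ✓
Qty=797: row 12 → CustID = M17 ✓
The only Qty value with inconsistent CustID is Qty=811.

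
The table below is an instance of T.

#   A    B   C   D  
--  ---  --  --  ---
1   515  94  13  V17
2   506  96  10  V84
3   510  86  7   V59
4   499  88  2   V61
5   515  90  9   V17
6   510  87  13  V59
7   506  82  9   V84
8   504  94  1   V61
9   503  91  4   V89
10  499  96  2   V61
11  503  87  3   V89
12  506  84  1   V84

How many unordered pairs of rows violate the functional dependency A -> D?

0

A=515: all 2 rows agree on D — 0 pairs.
A=506: all 3 rows agree on D — 0 pairs.
A=510: all 2 rows agree on D — 0 pairs.
A=499: all 2 rows agree on D — 0 pairs.
A=503: all 2 rows agree on D — 0 pairs.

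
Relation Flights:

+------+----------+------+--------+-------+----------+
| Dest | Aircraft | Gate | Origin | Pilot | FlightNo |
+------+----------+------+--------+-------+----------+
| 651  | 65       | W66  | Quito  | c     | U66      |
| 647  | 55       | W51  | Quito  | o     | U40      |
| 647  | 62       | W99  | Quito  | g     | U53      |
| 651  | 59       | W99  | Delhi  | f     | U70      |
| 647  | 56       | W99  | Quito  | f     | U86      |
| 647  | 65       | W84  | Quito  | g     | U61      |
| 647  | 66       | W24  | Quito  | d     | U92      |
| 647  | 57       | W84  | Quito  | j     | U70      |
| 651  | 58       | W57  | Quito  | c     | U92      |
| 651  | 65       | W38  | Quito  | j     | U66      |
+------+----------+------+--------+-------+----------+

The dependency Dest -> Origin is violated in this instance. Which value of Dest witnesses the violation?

Dest=651: 4 rows → Origin takes values {Quito, Delhi} — violation
Dest=647: 6 rows → Origin = Quito, Quito, Quito, Quito, Quito, Quito ✓
The only Dest value with inconsistent Origin is Dest=651.

651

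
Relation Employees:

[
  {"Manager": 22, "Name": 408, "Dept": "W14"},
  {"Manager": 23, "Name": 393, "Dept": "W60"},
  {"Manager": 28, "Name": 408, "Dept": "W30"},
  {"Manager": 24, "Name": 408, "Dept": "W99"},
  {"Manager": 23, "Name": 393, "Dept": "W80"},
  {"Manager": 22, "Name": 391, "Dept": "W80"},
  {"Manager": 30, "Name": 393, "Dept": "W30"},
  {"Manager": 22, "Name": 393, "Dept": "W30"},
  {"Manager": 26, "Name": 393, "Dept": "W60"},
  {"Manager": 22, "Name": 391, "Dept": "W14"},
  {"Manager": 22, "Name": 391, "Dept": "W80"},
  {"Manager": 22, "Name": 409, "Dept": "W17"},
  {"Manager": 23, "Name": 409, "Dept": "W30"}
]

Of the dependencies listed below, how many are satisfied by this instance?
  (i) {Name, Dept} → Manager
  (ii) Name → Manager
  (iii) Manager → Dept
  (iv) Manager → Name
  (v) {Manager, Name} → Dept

0

(i) {Name, Dept} → Manager: (Name=393, Dept=W60): 2 rows → Manager takes values {23, 26} — violation; (Name=393, Dept=W30): 2 rows → Manager takes values {30, 22} — violation — fails.
(ii) Name → Manager: Name=408: 3 rows → Manager takes values {22, 28, 24} — violation; Name=393: 5 rows → Manager takes values {23, 30, 22, 26} — violation; Name=409: 2 rows → Manager takes values {22, 23} — violation — fails.
(iii) Manager → Dept: Manager=22: 6 rows → Dept takes values {W14, W80, W30, W17} — violation; Manager=23: 3 rows → Dept takes values {W60, W80, W30} — violation — fails.
(iv) Manager → Name: Manager=22: 6 rows → Name takes values {408, 391, 393, 409} — violation; Manager=23: 3 rows → Name takes values {393, 409} — violation — fails.
(v) {Manager, Name} → Dept: (Manager=23, Name=393): 2 rows → Dept takes values {W60, W80} — violation; (Manager=22, Name=391): 3 rows → Dept takes values {W80, W14} — violation — fails.
None of the 5 dependencies hold.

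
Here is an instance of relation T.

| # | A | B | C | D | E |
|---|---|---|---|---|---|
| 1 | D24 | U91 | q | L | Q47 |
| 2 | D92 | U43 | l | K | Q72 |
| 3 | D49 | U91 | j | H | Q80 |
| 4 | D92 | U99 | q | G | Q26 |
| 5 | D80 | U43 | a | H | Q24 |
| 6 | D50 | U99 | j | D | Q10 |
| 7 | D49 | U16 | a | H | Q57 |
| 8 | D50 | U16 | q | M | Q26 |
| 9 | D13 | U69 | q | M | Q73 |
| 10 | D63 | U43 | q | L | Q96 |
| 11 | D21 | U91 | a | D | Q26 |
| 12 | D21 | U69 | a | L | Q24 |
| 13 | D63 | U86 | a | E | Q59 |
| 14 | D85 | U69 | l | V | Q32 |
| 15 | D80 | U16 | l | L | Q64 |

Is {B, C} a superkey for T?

All 15 rows have distinct {B, C} values, so {B, C} → (all attributes) holds and {B, C} is a superkey.

Yes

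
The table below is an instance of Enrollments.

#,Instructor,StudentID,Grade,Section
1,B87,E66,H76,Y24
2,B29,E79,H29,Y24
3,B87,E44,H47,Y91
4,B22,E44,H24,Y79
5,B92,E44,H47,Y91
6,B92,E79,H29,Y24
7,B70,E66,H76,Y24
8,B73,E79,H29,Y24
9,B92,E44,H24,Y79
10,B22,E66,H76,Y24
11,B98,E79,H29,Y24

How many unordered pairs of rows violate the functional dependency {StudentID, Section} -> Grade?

(StudentID=E66, Section=Y24): all 3 rows agree on Grade — 0 pairs.
(StudentID=E79, Section=Y24): all 4 rows agree on Grade — 0 pairs.
(StudentID=E44, Section=Y91): all 2 rows agree on Grade — 0 pairs.
(StudentID=E44, Section=Y79): all 2 rows agree on Grade — 0 pairs.

0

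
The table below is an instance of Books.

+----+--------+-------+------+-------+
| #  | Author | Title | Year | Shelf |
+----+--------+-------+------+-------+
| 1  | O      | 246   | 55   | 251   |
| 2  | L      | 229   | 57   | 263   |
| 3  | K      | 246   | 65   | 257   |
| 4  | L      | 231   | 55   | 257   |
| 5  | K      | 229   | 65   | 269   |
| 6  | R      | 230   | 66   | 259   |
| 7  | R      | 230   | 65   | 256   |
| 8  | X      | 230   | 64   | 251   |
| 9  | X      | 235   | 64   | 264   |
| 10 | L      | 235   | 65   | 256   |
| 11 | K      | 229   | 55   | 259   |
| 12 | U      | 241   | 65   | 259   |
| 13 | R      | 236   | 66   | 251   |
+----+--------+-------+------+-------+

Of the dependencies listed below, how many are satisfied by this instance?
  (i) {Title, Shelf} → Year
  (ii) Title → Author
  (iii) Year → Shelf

(i) {Title, Shelf} → Year: every LHS value maps to a single RHS value — holds.
(ii) Title → Author: Title=246: rows 1, 3 → Author takes values {O, K} — violation; Title=229: rows 2, 5, 11 → Author takes values {L, K} — violation; Title=230: rows 6, 7, 8 → Author takes values {R, X} — violation; Title=235: rows 9, 10 → Author takes values {X, L} — violation — fails.
(iii) Year → Shelf: Year=55: rows 1, 4, 11 → Shelf takes values {251, 257, 259} — violation; Year=65: rows 3, 5, 7, 10, 12 → Shelf takes values {257, 269, 256, 259} — violation; Year=66: rows 6, 13 → Shelf takes values {259, 251} — violation; Year=64: rows 8, 9 → Shelf takes values {251, 264} — violation — fails.
1 of the 3 dependencies holds.

1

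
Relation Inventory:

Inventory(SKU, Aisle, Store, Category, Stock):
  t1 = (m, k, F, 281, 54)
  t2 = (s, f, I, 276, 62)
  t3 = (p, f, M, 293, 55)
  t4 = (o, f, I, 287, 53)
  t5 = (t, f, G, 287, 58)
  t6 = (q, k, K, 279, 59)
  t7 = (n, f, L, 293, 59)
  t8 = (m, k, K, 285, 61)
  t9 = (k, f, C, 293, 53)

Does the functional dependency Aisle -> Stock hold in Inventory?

Aisle=k: rows 1, 6, 8 → Stock takes values {54, 59, 61} — violation
Aisle=f: rows 2, 3, 4, 5, 7, 9 → Stock takes values {62, 55, 53, 58, 59} — violation
Two rows agree on Aisle but differ on Stock, so Aisle -> Stock does not hold.

No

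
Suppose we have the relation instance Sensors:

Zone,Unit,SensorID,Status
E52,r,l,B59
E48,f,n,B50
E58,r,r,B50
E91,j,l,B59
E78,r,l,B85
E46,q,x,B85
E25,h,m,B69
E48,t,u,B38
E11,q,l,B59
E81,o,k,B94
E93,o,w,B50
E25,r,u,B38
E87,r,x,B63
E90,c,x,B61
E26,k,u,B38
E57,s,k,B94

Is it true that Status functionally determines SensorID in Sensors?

Status=B59: 3 rows → SensorID = l, l, l ✓
Status=B50: 3 rows → SensorID takes values {n, r, w} — violation
Status=B85: 2 rows → SensorID takes values {l, x} — violation
Status=B69: 1 row → SensorID = m ✓
Status=B38: 3 rows → SensorID = u, u, u ✓
Status=B94: 2 rows → SensorID = k, k ✓
Status=B63: 1 row → SensorID = x ✓
Status=B61: 1 row → SensorID = x ✓
Two rows agree on Status but differ on SensorID, so Status → SensorID does not hold.

No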